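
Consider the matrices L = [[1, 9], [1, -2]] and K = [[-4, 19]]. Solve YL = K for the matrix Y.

L is on the right of Y, so right-multiply by L⁻¹: Y = KL⁻¹.
L has determinant -11; L⁻¹ = [[2/11, 9/11], [1/11, -1/11]].
Y = KL⁻¹ = [[-4, 19]] · [[2/11, 9/11], [1/11, -1/11]] = [[1, -5]].

Y = [[1, -5]]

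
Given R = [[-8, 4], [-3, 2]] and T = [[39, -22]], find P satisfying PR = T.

Right-multiplying both sides by R⁻¹ gives P = TR⁻¹.
det R = -4, so R⁻¹ = [[-1/2, 1], [-3/4, 2]].
P = TR⁻¹ = [[39, -22]] · [[-1/2, 1], [-3/4, 2]] = [[-3, -5]].

P = [[-3, -5]]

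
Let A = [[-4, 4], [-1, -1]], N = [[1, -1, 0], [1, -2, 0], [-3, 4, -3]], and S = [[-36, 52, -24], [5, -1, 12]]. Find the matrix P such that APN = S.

P = [[0, 5, 1], [-1, 3, 3]]

Isolating P: multiply by A⁻¹ from the left and N⁻¹ from the right, so P = A⁻¹SN⁻¹.
det A = 8, so A⁻¹ = [[-1/8, -1/2], [1/8, -1/2]].
det N = 3, so N⁻¹ = [[2, -1, 0], [1, -1, 0], [-2/3, -1/3, -1/3]].
A⁻¹S = [[2, -6, -3], [-7, 7, -9]].
P = (A⁻¹S)N⁻¹ = [[0, 5, 1], [-1, 3, 3]].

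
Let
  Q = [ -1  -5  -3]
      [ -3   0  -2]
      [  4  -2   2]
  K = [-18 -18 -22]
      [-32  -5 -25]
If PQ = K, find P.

P = [[6, -4, -6], [3, 3, -5]]

Q is on the right of P, so right-multiply by Q⁻¹: P = KQ⁻¹.
Q has determinant -4; Q⁻¹ = [[1, -4, -5/2], [1/2, -5/2, -7/4], [-3/2, 11/2, 15/4]].
P = KQ⁻¹ = [[-18, -18, -22], [-32, -5, -25]] · [[1, -4, -5/2], [1/2, -5/2, -7/4], [-3/2, 11/2, 15/4]] = [[6, -4, -6], [3, 3, -5]].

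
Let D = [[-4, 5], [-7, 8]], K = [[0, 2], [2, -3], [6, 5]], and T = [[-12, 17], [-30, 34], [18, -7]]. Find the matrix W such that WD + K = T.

WD = T − K = [[-12, 15], [-32, 37], [12, -12]].
Since D sits to the right of W, W = (T − K)D⁻¹.
det D = 3; the adjugate gives D⁻¹ = [[8/3, -5/3], [7/3, -4/3]].
W = (T − K)D⁻¹ = [[3, 0], [1, 4], [4, -4]].

W = [[3, 0], [1, 4], [4, -4]]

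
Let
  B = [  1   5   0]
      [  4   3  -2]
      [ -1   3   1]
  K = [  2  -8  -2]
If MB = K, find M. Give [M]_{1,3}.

Right-multiplying both sides by B⁻¹ gives M = KB⁻¹.
B has determinant -1; B⁻¹ = [[-9, 5, 10], [2, -1, -2], [-15, 8, 17]].
M = KB⁻¹ = [[2, -8, -2]] · [[-9, 5, 10], [2, -1, -2], [-15, 8, 17]] = [[-4, 2, 2]].

2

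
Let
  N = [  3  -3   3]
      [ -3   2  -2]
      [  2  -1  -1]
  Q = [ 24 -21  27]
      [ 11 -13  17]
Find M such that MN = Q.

Since N sits to the right of M, M = QN⁻¹.
det N = 6; the adjugate gives N⁻¹ = [[-2/3, -1, 0], [-7/6, -3/2, -1/2], [-1/6, -1/2, -1/2]].
M = QN⁻¹ = [[24, -21, 27], [11, -13, 17]] · [[-2/3, -1, 0], [-7/6, -3/2, -1/2], [-1/6, -1/2, -1/2]] = [[4, -6, -3], [5, 0, -2]].

M = [[4, -6, -3], [5, 0, -2]]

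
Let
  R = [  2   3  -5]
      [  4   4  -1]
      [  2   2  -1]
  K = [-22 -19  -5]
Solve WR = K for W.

W = [[3, -4, -6]]

Right-multiplying both sides by R⁻¹ gives W = KR⁻¹.
det R = 2, so R⁻¹ = [[-1, -7/2, 17/2], [1, 4, -9], [0, 1, -2]].
W = KR⁻¹ = [[-22, -19, -5]] · [[-1, -7/2, 17/2], [1, 4, -9], [0, 1, -2]] = [[3, -4, -6]].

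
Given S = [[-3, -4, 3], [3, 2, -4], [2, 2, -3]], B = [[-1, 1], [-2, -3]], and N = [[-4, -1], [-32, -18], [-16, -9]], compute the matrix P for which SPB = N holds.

P = [[2, 2], [-5, -4], [-4, -3]]

Isolating P: multiply by S⁻¹ from the left and B⁻¹ from the right, so P = S⁻¹NB⁻¹.
det S = -4, so S⁻¹ = [[-1/2, 3/2, -5/2], [-1/4, -3/4, 3/4], [-1/2, 1/2, -3/2]].
det B = 5, so B⁻¹ = [[-3/5, -1/5], [2/5, -1/5]].
S⁻¹N = [[-6, -4], [13, 7], [10, 5]].
P = (S⁻¹N)B⁻¹ = [[2, 2], [-5, -4], [-4, -3]].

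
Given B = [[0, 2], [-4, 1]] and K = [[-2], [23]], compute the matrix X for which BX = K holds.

X = [[-6], [-1]]

B is on the left of X, so left-multiply by B⁻¹: X = B⁻¹K.
B has determinant 8; B⁻¹ = [[1/8, -1/4], [1/2, 0]].
X = B⁻¹K = [[1/8, -1/4], [1/2, 0]] · [[-2], [23]] = [[-6], [-1]].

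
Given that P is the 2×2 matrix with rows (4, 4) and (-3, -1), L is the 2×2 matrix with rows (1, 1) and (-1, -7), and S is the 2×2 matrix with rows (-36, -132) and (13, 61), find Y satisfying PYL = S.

Y = [[0, 2], [-5, 2]]

Y = P⁻¹SL⁻¹ (apply P⁻¹ on the left and L⁻¹ on the right).
P has determinant 8; P⁻¹ = [[-1/8, -1/2], [3/8, 1/2]].
det L = -6; the adjugate gives L⁻¹ = [[7/6, 1/6], [-1/6, -1/6]].
P⁻¹S = [[-2, -14], [-7, -19]].
Y = (P⁻¹S)L⁻¹ = [[0, 2], [-5, 2]].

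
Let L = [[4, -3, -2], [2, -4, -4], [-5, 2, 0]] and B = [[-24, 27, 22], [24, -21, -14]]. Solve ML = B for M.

L is on the right of M, so right-multiply by L⁻¹: M = BL⁻¹.
det L = 4, so L⁻¹ = [[2, -1, 1], [5, -5/2, 3], [-4, 7/4, -5/2]].
M = BL⁻¹ = [[-24, 27, 22], [24, -21, -14]] · [[2, -1, 1], [5, -5/2, 3], [-4, 7/4, -5/2]] = [[-1, -5, 2], [-1, 4, -4]].

M = [[-1, -5, 2], [-1, 4, -4]]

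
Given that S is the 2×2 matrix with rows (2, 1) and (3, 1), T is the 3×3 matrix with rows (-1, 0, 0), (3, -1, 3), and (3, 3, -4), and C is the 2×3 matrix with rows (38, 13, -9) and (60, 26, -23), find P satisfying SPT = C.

P = [[-1, 2, 5], [-3, 1, -4]]

P = S⁻¹CT⁻¹ (apply S⁻¹ on the left and T⁻¹ on the right).
det S = -1, so S⁻¹ = [[-1, 1], [3, -2]].
det T = 5; the adjugate gives T⁻¹ = [[-1, 0, 0], [21/5, 4/5, 3/5], [12/5, 3/5, 1/5]].
S⁻¹C = [[22, 13, -14], [-6, -13, 19]].
P = (S⁻¹C)T⁻¹ = [[-1, 2, 5], [-3, 1, -4]].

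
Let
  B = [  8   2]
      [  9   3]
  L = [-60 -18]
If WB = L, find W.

Right-multiplying both sides by B⁻¹ gives W = LB⁻¹.
det B = 6; the adjugate gives B⁻¹ = [[1/2, -1/3], [-3/2, 4/3]].
W = LB⁻¹ = [[-60, -18]] · [[1/2, -1/3], [-3/2, 4/3]] = [[-3, -4]].

W = [[-3, -4]]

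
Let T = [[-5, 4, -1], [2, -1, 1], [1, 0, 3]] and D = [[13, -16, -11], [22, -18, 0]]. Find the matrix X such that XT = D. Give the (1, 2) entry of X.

-4

T is on the right of X, so right-multiply by T⁻¹: X = DT⁻¹.
T has determinant -6; T⁻¹ = [[1/2, 2, -1/2], [5/6, 7/3, -1/2], [-1/6, -2/3, 1/2]].
X = DT⁻¹ = [[13, -16, -11], [22, -18, 0]] · [[1/2, 2, -1/2], [5/6, 7/3, -1/2], [-1/6, -2/3, 1/2]] = [[-5, -4, -4], [-4, 2, -2]].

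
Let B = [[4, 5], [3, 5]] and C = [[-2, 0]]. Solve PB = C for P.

Since B sits to the right of P, P = CB⁻¹.
det B = 5, so B⁻¹ = [[1, -1], [-3/5, 4/5]].
P = CB⁻¹ = [[-2, 0]] · [[1, -1], [-3/5, 4/5]] = [[-2, 2]].

P = [[-2, 2]]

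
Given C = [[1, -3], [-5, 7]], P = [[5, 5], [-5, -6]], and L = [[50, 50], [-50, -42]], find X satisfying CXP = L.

X = C⁻¹LP⁻¹ (apply C⁻¹ on the left and P⁻¹ on the right).
C has determinant -8; C⁻¹ = [[-7/8, -3/8], [-5/8, -1/8]].
det P = -5; the adjugate gives P⁻¹ = [[6/5, 1], [-1, -1]].
C⁻¹L = [[-25, -28], [-25, -26]].
X = (C⁻¹L)P⁻¹ = [[-2, 3], [-4, 1]].

X = [[-2, 3], [-4, 1]]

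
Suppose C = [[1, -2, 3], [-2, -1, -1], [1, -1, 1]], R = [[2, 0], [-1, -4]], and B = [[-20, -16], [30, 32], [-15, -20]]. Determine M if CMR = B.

Isolating M: multiply by C⁻¹ from the left and R⁻¹ from the right, so M = C⁻¹BR⁻¹.
C has determinant 5; C⁻¹ = [[-2/5, -1/5, 1], [1/5, -2/5, -1], [3/5, -1/5, -1]].
det R = -8, so R⁻¹ = [[1/2, 0], [-1/8, -1/4]].
C⁻¹B = [[-13, -20], [-1, 4], [-3, 4]].
M = (C⁻¹B)R⁻¹ = [[-4, 5], [-1, -1], [-2, -1]].

M = [[-4, 5], [-1, -1], [-2, -1]]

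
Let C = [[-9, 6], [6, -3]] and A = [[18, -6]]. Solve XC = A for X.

Since C sits to the right of X, X = AC⁻¹.
det C = -9; the adjugate gives C⁻¹ = [[1/3, 2/3], [2/3, 1]].
X = AC⁻¹ = [[18, -6]] · [[1/3, 2/3], [2/3, 1]] = [[2, 6]].

X = [[2, 6]]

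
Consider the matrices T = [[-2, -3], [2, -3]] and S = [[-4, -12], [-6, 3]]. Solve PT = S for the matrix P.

P = [[3, 1], [1, -2]]

T is on the right of P, so right-multiply by T⁻¹: P = ST⁻¹.
det T = 12; the adjugate gives T⁻¹ = [[-1/4, 1/4], [-1/6, -1/6]].
P = ST⁻¹ = [[-4, -12], [-6, 3]] · [[-1/4, 1/4], [-1/6, -1/6]] = [[3, 1], [1, -2]].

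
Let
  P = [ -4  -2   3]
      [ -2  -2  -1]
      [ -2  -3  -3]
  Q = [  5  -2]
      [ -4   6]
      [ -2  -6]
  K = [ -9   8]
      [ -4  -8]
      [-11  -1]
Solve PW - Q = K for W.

W = [[2, -4], [1, 5], [2, 0]]

PW = K + Q = [[-4, 6], [-8, -2], [-13, -7]].
P is on the left of W, so left-multiply by P⁻¹: W = P⁻¹(K + Q).
det P = 2, so P⁻¹ = [[3/2, -15/2, 4], [-2, 9, -5], [1, -4, 2]].
W = P⁻¹(K + Q) = [[2, -4], [1, 5], [2, 0]].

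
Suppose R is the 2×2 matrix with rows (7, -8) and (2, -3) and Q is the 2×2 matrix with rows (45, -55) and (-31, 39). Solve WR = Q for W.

W = [[5, 5], [-3, -5]]

Since R sits to the right of W, W = QR⁻¹.
R has determinant -5; R⁻¹ = [[3/5, -8/5], [2/5, -7/5]].
W = QR⁻¹ = [[45, -55], [-31, 39]] · [[3/5, -8/5], [2/5, -7/5]] = [[5, 5], [-3, -5]].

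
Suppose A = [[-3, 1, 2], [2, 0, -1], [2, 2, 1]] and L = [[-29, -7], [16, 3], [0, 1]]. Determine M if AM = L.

M = [[5, 3], [-2, -4], [-6, 3]]

Left-multiplying both sides by A⁻¹ gives M = A⁻¹L.
A has determinant -2; A⁻¹ = [[-1, -3/2, 1/2], [2, 7/2, -1/2], [-2, -4, 1]].
M = A⁻¹L = [[-1, -3/2, 1/2], [2, 7/2, -1/2], [-2, -4, 1]] · [[-29, -7], [16, 3], [0, 1]] = [[5, 3], [-2, -4], [-6, 3]].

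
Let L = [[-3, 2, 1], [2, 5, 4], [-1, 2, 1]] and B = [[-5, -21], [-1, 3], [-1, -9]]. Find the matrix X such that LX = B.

Left-multiplying both sides by L⁻¹ gives X = L⁻¹B.
det L = 6; the adjugate gives L⁻¹ = [[-1/2, 0, 1/2], [-1, -1/3, 7/3], [3/2, 2/3, -19/6]].
X = L⁻¹B = [[-1/2, 0, 1/2], [-1, -1/3, 7/3], [3/2, 2/3, -19/6]] · [[-5, -21], [-1, 3], [-1, -9]] = [[2, 6], [3, -1], [-5, -1]].

X = [[2, 6], [3, -1], [-5, -1]]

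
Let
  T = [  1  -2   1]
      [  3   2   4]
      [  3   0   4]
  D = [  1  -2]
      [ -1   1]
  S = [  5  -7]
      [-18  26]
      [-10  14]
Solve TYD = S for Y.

Y = T⁻¹SD⁻¹ (apply T⁻¹ on the left and D⁻¹ on the right).
det T = 2, so T⁻¹ = [[4, 4, -5], [0, 1/2, -1/2], [-3, -3, 4]].
det D = -1, so D⁻¹ = [[-1, -2], [-1, -1]].
T⁻¹S = [[-2, 6], [-4, 6], [-1, -1]].
Y = (T⁻¹S)D⁻¹ = [[-4, -2], [-2, 2], [2, 3]].

Y = [[-4, -2], [-2, 2], [2, 3]]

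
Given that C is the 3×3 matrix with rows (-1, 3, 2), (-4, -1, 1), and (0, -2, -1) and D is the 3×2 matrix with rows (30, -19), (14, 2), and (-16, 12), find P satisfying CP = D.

P = [[-4, 1], [6, -6], [4, 0]]

Left-multiplying both sides by C⁻¹ gives P = C⁻¹D.
C has determinant 1; C⁻¹ = [[3, -1, 5], [-4, 1, -7], [8, -2, 13]].
P = C⁻¹D = [[3, -1, 5], [-4, 1, -7], [8, -2, 13]] · [[30, -19], [14, 2], [-16, 12]] = [[-4, 1], [6, -6], [4, 0]].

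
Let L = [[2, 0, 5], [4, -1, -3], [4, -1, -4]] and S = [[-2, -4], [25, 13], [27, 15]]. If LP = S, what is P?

P = [[4, 3], [-3, 5], [-2, -2]]

Left-multiplying both sides by L⁻¹ gives P = L⁻¹S.
det L = 2; the adjugate gives L⁻¹ = [[1/2, -5/2, 5/2], [2, -14, 13], [0, 1, -1]].
P = L⁻¹S = [[1/2, -5/2, 5/2], [2, -14, 13], [0, 1, -1]] · [[-2, -4], [25, 13], [27, 15]] = [[4, 3], [-3, 5], [-2, -2]].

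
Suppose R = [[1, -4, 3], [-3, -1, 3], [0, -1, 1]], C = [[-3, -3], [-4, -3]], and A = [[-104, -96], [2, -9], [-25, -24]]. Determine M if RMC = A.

M = [[1, 4], [-2, -1], [5, 0]]

M = R⁻¹AC⁻¹ (apply R⁻¹ on the left and C⁻¹ on the right).
R has determinant -1; R⁻¹ = [[-2, -1, 9], [-3, -1, 12], [-3, -1, 13]].
det C = -3, so C⁻¹ = [[1, -1], [-4/3, 1]].
R⁻¹A = [[-19, -15], [10, 9], [-15, -15]].
M = (R⁻¹A)C⁻¹ = [[1, 4], [-2, -1], [5, 0]].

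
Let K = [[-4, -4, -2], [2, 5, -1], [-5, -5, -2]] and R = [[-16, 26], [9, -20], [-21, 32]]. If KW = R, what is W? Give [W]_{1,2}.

-3

Since K multiplies W on the left, W = K⁻¹R.
K has determinant -6; K⁻¹ = [[5/2, -1/3, -7/3], [-3/2, 1/3, 4/3], [-5/2, 0, 2]].
W = K⁻¹R = [[5/2, -1/3, -7/3], [-3/2, 1/3, 4/3], [-5/2, 0, 2]] · [[-16, 26], [9, -20], [-21, 32]] = [[6, -3], [-1, -3], [-2, -1]].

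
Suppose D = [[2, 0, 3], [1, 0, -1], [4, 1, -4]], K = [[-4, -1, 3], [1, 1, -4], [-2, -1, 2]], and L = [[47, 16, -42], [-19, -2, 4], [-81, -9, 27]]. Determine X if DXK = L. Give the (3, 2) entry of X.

-1

X = D⁻¹LK⁻¹ (apply D⁻¹ on the left and K⁻¹ on the right).
D has determinant 5; D⁻¹ = [[1/5, 3/5, 0], [0, -4, 1], [1/5, -2/5, 0]].
K has determinant 5; K⁻¹ = [[-2/5, -1/5, 1/5], [6/5, -2/5, -13/5], [1/5, -2/5, -3/5]].
D⁻¹L = [[-2, 2, -6], [-5, -1, 11], [17, 4, -10]].
X = (D⁻¹L)K⁻¹ = [[2, 2, -2], [3, -3, -5], [-4, -1, -1]].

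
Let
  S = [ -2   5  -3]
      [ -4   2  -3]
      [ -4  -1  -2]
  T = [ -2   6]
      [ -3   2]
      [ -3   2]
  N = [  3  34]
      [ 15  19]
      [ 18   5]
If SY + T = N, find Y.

SY = N − T = [[5, 28], [18, 17], [21, 3]].
Since S multiplies Y on the left, Y = S⁻¹(N − T).
S has determinant -2; S⁻¹ = [[7/2, -13/2, 9/2], [-2, 4, -3], [-6, 11, -8]].
Y = S⁻¹(N − T) = [[-5, 1], [-1, 3], [0, -5]].

Y = [[-5, 1], [-1, 3], [0, -5]]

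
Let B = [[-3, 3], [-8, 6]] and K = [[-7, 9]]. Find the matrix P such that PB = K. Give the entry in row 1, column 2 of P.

-1

Right-multiplying both sides by B⁻¹ gives P = KB⁻¹.
det B = 6, so B⁻¹ = [[1, -1/2], [4/3, -1/2]].
P = KB⁻¹ = [[-7, 9]] · [[1, -1/2], [4/3, -1/2]] = [[5, -1]].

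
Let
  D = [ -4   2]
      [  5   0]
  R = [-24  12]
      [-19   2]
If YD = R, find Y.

D is on the right of Y, so right-multiply by D⁻¹: Y = RD⁻¹.
det D = -10; the adjugate gives D⁻¹ = [[0, 1/5], [1/2, 2/5]].
Y = RD⁻¹ = [[-24, 12], [-19, 2]] · [[0, 1/5], [1/2, 2/5]] = [[6, 0], [1, -3]].

Y = [[6, 0], [1, -3]]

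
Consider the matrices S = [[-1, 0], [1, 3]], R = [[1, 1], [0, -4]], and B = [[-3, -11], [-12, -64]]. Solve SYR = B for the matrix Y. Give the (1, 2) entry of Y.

Y = S⁻¹BR⁻¹ (apply S⁻¹ on the left and R⁻¹ on the right).
det S = -3; the adjugate gives S⁻¹ = [[-1, 0], [1/3, 1/3]].
det R = -4, so R⁻¹ = [[1, 1/4], [0, -1/4]].
S⁻¹B = [[3, 11], [-5, -25]].
Y = (S⁻¹B)R⁻¹ = [[3, -2], [-5, 5]].

-2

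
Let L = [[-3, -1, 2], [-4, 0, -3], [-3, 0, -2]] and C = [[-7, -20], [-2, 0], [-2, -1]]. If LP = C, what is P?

P = [[2, 3], [-3, 3], [-2, -4]]

Left-multiplying both sides by L⁻¹ gives P = L⁻¹C.
det L = -1; the adjugate gives L⁻¹ = [[0, 2, -3], [-1, -12, 17], [0, -3, 4]].
P = L⁻¹C = [[0, 2, -3], [-1, -12, 17], [0, -3, 4]] · [[-7, -20], [-2, 0], [-2, -1]] = [[2, 3], [-3, 3], [-2, -4]].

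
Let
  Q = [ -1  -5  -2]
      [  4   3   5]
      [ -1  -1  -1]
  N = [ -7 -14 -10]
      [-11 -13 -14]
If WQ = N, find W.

W = [[2, -1, 1], [1, -2, 2]]

Right-multiplying both sides by Q⁻¹ gives W = NQ⁻¹.
det Q = 5, so Q⁻¹ = [[2/5, -3/5, -19/5], [-1/5, -1/5, -3/5], [-1/5, 4/5, 17/5]].
W = NQ⁻¹ = [[-7, -14, -10], [-11, -13, -14]] · [[2/5, -3/5, -19/5], [-1/5, -1/5, -3/5], [-1/5, 4/5, 17/5]] = [[2, -1, 1], [1, -2, 2]].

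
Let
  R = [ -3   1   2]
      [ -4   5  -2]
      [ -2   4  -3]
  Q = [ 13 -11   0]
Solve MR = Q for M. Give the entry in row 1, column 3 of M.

Since R sits to the right of M, M = QR⁻¹.
R has determinant 1; R⁻¹ = [[-7, 11, -12], [-8, 13, -14], [-6, 10, -11]].
M = QR⁻¹ = [[13, -11, 0]] · [[-7, 11, -12], [-8, 13, -14], [-6, 10, -11]] = [[-3, 0, -2]].

-2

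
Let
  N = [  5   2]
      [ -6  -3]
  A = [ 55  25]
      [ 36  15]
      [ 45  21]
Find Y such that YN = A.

Right-multiplying both sides by N⁻¹ gives Y = AN⁻¹.
det N = -3, so N⁻¹ = [[1, 2/3], [-2, -5/3]].
Y = AN⁻¹ = [[55, 25], [36, 15], [45, 21]] · [[1, 2/3], [-2, -5/3]] = [[5, -5], [6, -1], [3, -5]].

Y = [[5, -5], [6, -1], [3, -5]]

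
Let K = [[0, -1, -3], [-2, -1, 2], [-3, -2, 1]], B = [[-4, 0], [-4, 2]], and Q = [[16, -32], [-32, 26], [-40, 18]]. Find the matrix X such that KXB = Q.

X = [[-4, -2], [3, 1], [-5, 5]]

Isolating X: multiply by K⁻¹ from the left and B⁻¹ from the right, so X = K⁻¹QB⁻¹.
det K = 1, so K⁻¹ = [[3, 7, -5], [-4, -9, 6], [1, 3, -2]].
det B = -8; the adjugate gives B⁻¹ = [[-1/4, 0], [-1/2, 1/2]].
K⁻¹Q = [[24, -4], [-16, 2], [0, 10]].
X = (K⁻¹Q)B⁻¹ = [[-4, -2], [3, 1], [-5, 5]].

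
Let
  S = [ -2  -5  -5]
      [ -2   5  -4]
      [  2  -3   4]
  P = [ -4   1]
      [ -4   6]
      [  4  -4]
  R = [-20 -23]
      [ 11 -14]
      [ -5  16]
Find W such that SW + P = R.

SW = R − P = [[-16, -24], [15, -20], [-9, 20]].
Since S multiplies W on the left, W = S⁻¹(R − P).
det S = 4, so S⁻¹ = [[2, 35/4, 45/4], [0, 1/2, 1/2], [-1, -4, -5]].
W = S⁻¹(R − P) = [[-2, 2], [3, 0], [1, 4]].

W = [[-2, 2], [3, 0], [1, 4]]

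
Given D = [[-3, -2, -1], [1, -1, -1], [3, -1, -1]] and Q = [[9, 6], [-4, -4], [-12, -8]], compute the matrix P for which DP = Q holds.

D is on the left of P, so left-multiply by D⁻¹: P = D⁻¹Q.
D has determinant 2; D⁻¹ = [[0, -1/2, 1/2], [-1, 3, -2], [1, -9/2, 5/2]].
P = D⁻¹Q = [[0, -1/2, 1/2], [-1, 3, -2], [1, -9/2, 5/2]] · [[9, 6], [-4, -4], [-12, -8]] = [[-4, -2], [3, -2], [-3, 4]].

P = [[-4, -2], [3, -2], [-3, 4]]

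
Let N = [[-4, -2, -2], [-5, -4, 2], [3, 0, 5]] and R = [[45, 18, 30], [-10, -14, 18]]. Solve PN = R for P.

P = [[-3, -3, 6], [3, 2, 4]]

Right-multiplying both sides by N⁻¹ gives P = RN⁻¹.
det N = -6, so N⁻¹ = [[10/3, -5/3, 2], [-31/6, 7/3, -3], [-2, 1, -1]].
P = RN⁻¹ = [[45, 18, 30], [-10, -14, 18]] · [[10/3, -5/3, 2], [-31/6, 7/3, -3], [-2, 1, -1]] = [[-3, -3, 6], [3, 2, 4]].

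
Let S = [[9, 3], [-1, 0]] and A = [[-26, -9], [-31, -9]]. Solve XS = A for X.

X = [[-3, -1], [-3, 4]]

Right-multiplying both sides by S⁻¹ gives X = AS⁻¹.
det S = 3; the adjugate gives S⁻¹ = [[0, -1], [1/3, 3]].
X = AS⁻¹ = [[-26, -9], [-31, -9]] · [[0, -1], [1/3, 3]] = [[-3, -1], [-3, 4]].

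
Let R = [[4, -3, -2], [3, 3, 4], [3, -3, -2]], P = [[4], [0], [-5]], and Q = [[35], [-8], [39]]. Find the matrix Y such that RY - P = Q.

Y = [[5], [-5], [-2]]

RY = Q + P = [[39], [-8], [34]].
Left-multiplying both sides by R⁻¹ gives Y = R⁻¹(Q + P).
det R = 6; the adjugate gives R⁻¹ = [[1, 0, -1], [3, -1/3, -11/3], [-3, 1/2, 7/2]].
Y = R⁻¹(Q + P) = [[5], [-5], [-2]].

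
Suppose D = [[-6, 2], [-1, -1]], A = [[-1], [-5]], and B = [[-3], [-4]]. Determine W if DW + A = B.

DW = B − A = [[-2], [1]].
Since D multiplies W on the left, W = D⁻¹(B − A).
det D = 8; the adjugate gives D⁻¹ = [[-1/8, -1/4], [1/8, -3/4]].
W = D⁻¹(B − A) = [[0], [-1]].

W = [[0], [-1]]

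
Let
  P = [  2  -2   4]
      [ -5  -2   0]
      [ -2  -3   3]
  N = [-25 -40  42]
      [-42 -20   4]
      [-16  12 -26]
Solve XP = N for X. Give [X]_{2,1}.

Since P sits to the right of X, X = NP⁻¹.
P has determinant 2; P⁻¹ = [[-3, -3, 4], [15/2, 7, -10], [11/2, 5, -7]].
X = NP⁻¹ = [[-25, -40, 42], [-42, -20, 4], [-16, 12, -26]] · [[-3, -3, 4], [15/2, 7, -10], [11/2, 5, -7]] = [[6, 5, 6], [-2, 6, 4], [-5, 2, -2]].

-2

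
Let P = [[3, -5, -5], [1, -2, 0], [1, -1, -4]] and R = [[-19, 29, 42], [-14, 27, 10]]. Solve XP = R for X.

Right-multiplying both sides by P⁻¹ gives X = RP⁻¹.
det P = -1, so P⁻¹ = [[-8, 15, 10], [-4, 7, 5], [-1, 2, 1]].
X = RP⁻¹ = [[-19, 29, 42], [-14, 27, 10]] · [[-8, 15, 10], [-4, 7, 5], [-1, 2, 1]] = [[-6, 2, -3], [-6, -1, 5]].

X = [[-6, 2, -3], [-6, -1, 5]]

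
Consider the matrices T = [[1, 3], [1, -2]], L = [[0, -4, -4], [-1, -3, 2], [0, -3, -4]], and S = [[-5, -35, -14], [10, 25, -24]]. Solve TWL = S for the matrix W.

Isolating W: multiply by T⁻¹ from the left and L⁻¹ from the right, so W = T⁻¹SL⁻¹.
det T = -5, so T⁻¹ = [[2/5, 3/5], [1/5, -1/5]].
det L = 4; the adjugate gives L⁻¹ = [[9/2, -1, -5], [-1, 0, 1], [3/4, 0, -1]].
T⁻¹S = [[4, 1, -20], [-3, -12, 2]].
W = (T⁻¹S)L⁻¹ = [[2, -4, 1], [0, 3, 1]].

W = [[2, -4, 1], [0, 3, 1]]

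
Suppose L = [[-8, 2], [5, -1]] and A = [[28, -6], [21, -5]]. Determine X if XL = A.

X = [[-1, 4], [-2, 1]]

Right-multiplying both sides by L⁻¹ gives X = AL⁻¹.
det L = -2; the adjugate gives L⁻¹ = [[1/2, 1], [5/2, 4]].
X = AL⁻¹ = [[28, -6], [21, -5]] · [[1/2, 1], [5/2, 4]] = [[-1, 4], [-2, 1]].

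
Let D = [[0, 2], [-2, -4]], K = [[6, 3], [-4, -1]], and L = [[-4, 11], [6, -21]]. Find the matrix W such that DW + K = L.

DW = L − K = [[-10, 8], [10, -20]].
Since D multiplies W on the left, W = D⁻¹(L − K).
det D = 4; the adjugate gives D⁻¹ = [[-1, -1/2], [1/2, 0]].
W = D⁻¹(L − K) = [[5, 2], [-5, 4]].

W = [[5, 2], [-5, 4]]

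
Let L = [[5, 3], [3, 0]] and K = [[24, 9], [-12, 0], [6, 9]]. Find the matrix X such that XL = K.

X = [[3, 3], [0, -4], [3, -3]]

L is on the right of X, so right-multiply by L⁻¹: X = KL⁻¹.
L has determinant -9; L⁻¹ = [[0, 1/3], [1/3, -5/9]].
X = KL⁻¹ = [[24, 9], [-12, 0], [6, 9]] · [[0, 1/3], [1/3, -5/9]] = [[3, 3], [0, -4], [3, -3]].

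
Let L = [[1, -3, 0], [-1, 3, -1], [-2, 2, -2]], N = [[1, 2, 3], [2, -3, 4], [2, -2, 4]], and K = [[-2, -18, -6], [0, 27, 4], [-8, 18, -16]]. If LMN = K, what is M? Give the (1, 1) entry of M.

4

Isolating M: multiply by L⁻¹ from the left and N⁻¹ from the right, so M = L⁻¹KN⁻¹.
L has determinant -4; L⁻¹ = [[1, 3/2, -3/4], [0, 1/2, -1/4], [-1, -1, 0]].
det N = 2; the adjugate gives N⁻¹ = [[-2, -7, 17/2], [0, -1, 1], [1, 3, -7/2]].
L⁻¹K = [[4, 9, 12], [2, 9, 6], [2, -9, 2]].
M = (L⁻¹K)N⁻¹ = [[4, -1, 1], [2, -5, 5], [-2, 1, 1]].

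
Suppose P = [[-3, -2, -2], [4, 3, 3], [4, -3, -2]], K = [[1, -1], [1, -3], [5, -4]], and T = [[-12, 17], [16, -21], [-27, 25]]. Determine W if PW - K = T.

PW = T + K = [[-11, 16], [17, -24], [-22, 21]].
Left-multiplying both sides by P⁻¹ gives W = P⁻¹(T + K).
P has determinant -1; P⁻¹ = [[-3, -2, 0], [-20, -14, -1], [24, 17, 1]].
W = P⁻¹(T + K) = [[-1, 0], [4, -5], [3, -3]].

W = [[-1, 0], [4, -5], [3, -3]]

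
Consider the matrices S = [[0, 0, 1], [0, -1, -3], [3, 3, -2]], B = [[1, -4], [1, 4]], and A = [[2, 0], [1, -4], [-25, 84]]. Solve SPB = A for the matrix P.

P = [[-3, 3], [-4, -3], [1, 1]]

P = S⁻¹AB⁻¹ (apply S⁻¹ on the left and B⁻¹ on the right).
det S = 3, so S⁻¹ = [[11/3, 1, 1/3], [-3, -1, 0], [1, 0, 0]].
det B = 8; the adjugate gives B⁻¹ = [[1/2, 1/2], [-1/8, 1/8]].
S⁻¹A = [[0, 24], [-7, 4], [2, 0]].
P = (S⁻¹A)B⁻¹ = [[-3, 3], [-4, -3], [1, 1]].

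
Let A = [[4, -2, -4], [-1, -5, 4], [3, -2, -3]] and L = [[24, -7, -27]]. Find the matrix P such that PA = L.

P = [[5, -1, 1]]

Since A sits to the right of P, P = LA⁻¹.
det A = 6, so A⁻¹ = [[23/6, 1/3, -14/3], [3/2, 0, -2], [17/6, 1/3, -11/3]].
P = LA⁻¹ = [[24, -7, -27]] · [[23/6, 1/3, -14/3], [3/2, 0, -2], [17/6, 1/3, -11/3]] = [[5, -1, 1]].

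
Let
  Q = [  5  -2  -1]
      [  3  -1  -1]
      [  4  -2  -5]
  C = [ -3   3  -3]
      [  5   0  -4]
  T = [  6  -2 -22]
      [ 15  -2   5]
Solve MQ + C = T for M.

MQ = T − C = [[9, -5, -19], [10, -2, 9]].
Q is on the right of M, so right-multiply by Q⁻¹: M = (T − C)Q⁻¹.
Q has determinant -5; Q⁻¹ = [[-3/5, 8/5, -1/5], [-11/5, 21/5, -2/5], [2/5, -2/5, -1/5]].
M = (T − C)Q⁻¹ = [[-2, 1, 4], [2, 4, -3]].

M = [[-2, 1, 4], [2, 4, -3]]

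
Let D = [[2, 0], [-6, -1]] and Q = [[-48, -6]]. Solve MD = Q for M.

Since D sits to the right of M, M = QD⁻¹.
det D = -2; the adjugate gives D⁻¹ = [[1/2, 0], [-3, -1]].
M = QD⁻¹ = [[-48, -6]] · [[1/2, 0], [-3, -1]] = [[-6, 6]].

M = [[-6, 6]]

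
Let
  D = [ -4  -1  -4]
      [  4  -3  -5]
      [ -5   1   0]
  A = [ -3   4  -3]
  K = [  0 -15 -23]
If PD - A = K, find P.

P = [[4, 2, -1]]

PD = K + A = [[-3, -11, -26]].
Since D sits to the right of P, P = (K + A)D⁻¹.
det D = -1, so D⁻¹ = [[-5, 4, 7], [-25, 20, 36], [11, -9, -16]].
P = (K + A)D⁻¹ = [[4, 2, -1]].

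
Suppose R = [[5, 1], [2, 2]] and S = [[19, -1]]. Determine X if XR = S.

X = [[5, -3]]

R is on the right of X, so right-multiply by R⁻¹: X = SR⁻¹.
det R = 8, so R⁻¹ = [[1/4, -1/8], [-1/4, 5/8]].
X = SR⁻¹ = [[19, -1]] · [[1/4, -1/8], [-1/4, 5/8]] = [[5, -3]].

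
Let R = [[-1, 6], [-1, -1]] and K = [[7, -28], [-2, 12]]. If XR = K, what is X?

X = [[-5, -2], [2, 0]]

Since R sits to the right of X, X = KR⁻¹.
det R = 7, so R⁻¹ = [[-1/7, -6/7], [1/7, -1/7]].
X = KR⁻¹ = [[7, -28], [-2, 12]] · [[-1/7, -6/7], [1/7, -1/7]] = [[-5, -2], [2, 0]].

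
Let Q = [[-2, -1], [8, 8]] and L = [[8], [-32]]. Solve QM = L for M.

Left-multiplying both sides by Q⁻¹ gives M = Q⁻¹L.
det Q = -8; the adjugate gives Q⁻¹ = [[-1, -1/8], [1, 1/4]].
M = Q⁻¹L = [[-1, -1/8], [1, 1/4]] · [[8], [-32]] = [[-4], [0]].

M = [[-4], [0]]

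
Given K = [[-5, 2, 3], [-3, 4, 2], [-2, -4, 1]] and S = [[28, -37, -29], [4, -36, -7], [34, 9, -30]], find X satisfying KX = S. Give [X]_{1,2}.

6

Left-multiplying both sides by K⁻¹ gives X = K⁻¹S.
det K = -2; the adjugate gives K⁻¹ = [[-6, 7, 4], [1/2, -1/2, -1/2], [-10, 12, 7]].
X = K⁻¹S = [[-6, 7, 4], [1/2, -1/2, -1/2], [-10, 12, 7]] · [[28, -37, -29], [4, -36, -7], [34, 9, -30]] = [[-4, 6, 5], [-5, -5, 4], [6, 1, -4]].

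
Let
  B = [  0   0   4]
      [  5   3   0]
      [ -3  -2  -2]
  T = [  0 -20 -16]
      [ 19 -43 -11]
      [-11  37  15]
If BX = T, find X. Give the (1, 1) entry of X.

5

Left-multiplying both sides by B⁻¹ gives X = B⁻¹T.
B has determinant -4; B⁻¹ = [[3/2, 2, 3], [-5/2, -3, -5], [1/4, 0, 0]].
X = B⁻¹T = [[3/2, 2, 3], [-5/2, -3, -5], [1/4, 0, 0]] · [[0, -20, -16], [19, -43, -11], [-11, 37, 15]] = [[5, -5, -1], [-2, -6, -2], [0, -5, -4]].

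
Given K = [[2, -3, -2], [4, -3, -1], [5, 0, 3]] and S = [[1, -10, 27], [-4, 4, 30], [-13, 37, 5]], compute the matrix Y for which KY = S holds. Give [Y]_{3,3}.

Since K multiplies Y on the left, Y = K⁻¹S.
det K = 3; the adjugate gives K⁻¹ = [[-3, 3, -1], [-17/3, 16/3, -2], [5, -5, 2]].
Y = K⁻¹S = [[-3, 3, -1], [-17/3, 16/3, -2], [5, -5, 2]] · [[1, -10, 27], [-4, 4, 30], [-13, 37, 5]] = [[-2, 5, 4], [-1, 4, -3], [-1, 4, -5]].

-5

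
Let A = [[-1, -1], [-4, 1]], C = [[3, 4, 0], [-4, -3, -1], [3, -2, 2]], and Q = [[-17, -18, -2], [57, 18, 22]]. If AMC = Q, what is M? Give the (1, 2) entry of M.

M = A⁻¹QC⁻¹ (apply A⁻¹ on the left and C⁻¹ on the right).
A has determinant -5; A⁻¹ = [[-1/5, -1/5], [-4/5, 1/5]].
det C = -4; the adjugate gives C⁻¹ = [[2, 2, 1], [-5/4, -3/2, -3/4], [-17/4, -9/2, -7/4]].
A⁻¹Q = [[-8, 0, -4], [25, 18, 6]].
M = (A⁻¹Q)C⁻¹ = [[1, 2, -1], [2, -4, 1]].

2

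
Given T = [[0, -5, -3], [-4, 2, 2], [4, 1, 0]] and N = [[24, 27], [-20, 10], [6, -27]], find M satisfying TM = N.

T is on the left of M, so left-multiply by T⁻¹: M = T⁻¹N.
det T = -4, so T⁻¹ = [[1/2, 3/4, 1], [-2, -3, -3], [3, 5, 5]].
M = T⁻¹N = [[1/2, 3/4, 1], [-2, -3, -3], [3, 5, 5]] · [[24, 27], [-20, 10], [6, -27]] = [[3, -6], [-6, -3], [2, -4]].

M = [[3, -6], [-6, -3], [2, -4]]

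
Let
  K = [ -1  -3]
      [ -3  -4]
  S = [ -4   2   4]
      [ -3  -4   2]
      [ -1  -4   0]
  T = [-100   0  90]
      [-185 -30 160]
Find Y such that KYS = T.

Left-multiply by K⁻¹ and right-multiply by S⁻¹: Y = K⁻¹TS⁻¹.
det K = -5, so K⁻¹ = [[4/5, -3/5], [-3/5, 1/5]].
det S = -4, so S⁻¹ = [[-2, 4, -5], [1/2, -1, 1], [-2, 9/2, -11/2]].
K⁻¹T = [[31, 18, -24], [23, -6, -22]].
Y = (K⁻¹T)S⁻¹ = [[-5, -2, -5], [-5, -1, 0]].

Y = [[-5, -2, -5], [-5, -1, 0]]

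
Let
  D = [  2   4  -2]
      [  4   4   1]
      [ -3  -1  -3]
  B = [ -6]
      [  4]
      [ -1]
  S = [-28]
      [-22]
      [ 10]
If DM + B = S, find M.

DM = S − B = [[-22], [-26], [11]].
Since D multiplies M on the left, M = D⁻¹(S − B).
det D = -2; the adjugate gives D⁻¹ = [[11/2, -7, -6], [-9/2, 6, 5], [-4, 5, 4]].
M = D⁻¹(S − B) = [[-5], [-2], [2]].

M = [[-5], [-2], [2]]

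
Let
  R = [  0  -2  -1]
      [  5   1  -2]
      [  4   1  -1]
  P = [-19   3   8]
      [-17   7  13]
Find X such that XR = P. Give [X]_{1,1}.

-4

Right-multiplying both sides by R⁻¹ gives X = PR⁻¹.
R has determinant 5; R⁻¹ = [[1/5, -3/5, 1], [-3/5, 4/5, -1], [1/5, -8/5, 2]].
X = PR⁻¹ = [[-19, 3, 8], [-17, 7, 13]] · [[1/5, -3/5, 1], [-3/5, 4/5, -1], [1/5, -8/5, 2]] = [[-4, 1, -6], [-5, -5, 2]].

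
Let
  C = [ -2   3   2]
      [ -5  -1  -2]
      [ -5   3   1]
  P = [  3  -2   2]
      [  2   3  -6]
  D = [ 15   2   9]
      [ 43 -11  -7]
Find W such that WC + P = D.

WC = D − P = [[12, 4, 7], [41, -14, -1]].
C is on the right of W, so right-multiply by C⁻¹: W = (D − P)C⁻¹.
det C = -5, so C⁻¹ = [[-1, -3/5, 4/5], [-3, -8/5, 14/5], [4, 9/5, -17/5]].
W = (D − P)C⁻¹ = [[4, -1, -3], [-3, -4, -3]].

W = [[4, -1, -3], [-3, -4, -3]]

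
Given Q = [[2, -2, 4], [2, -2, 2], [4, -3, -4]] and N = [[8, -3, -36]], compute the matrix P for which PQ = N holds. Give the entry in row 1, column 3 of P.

Right-multiplying both sides by Q⁻¹ gives P = NQ⁻¹.
Q has determinant 4; Q⁻¹ = [[7/2, -5, 1], [4, -6, 1], [1/2, -1/2, 0]].
P = NQ⁻¹ = [[8, -3, -36]] · [[7/2, -5, 1], [4, -6, 1], [1/2, -1/2, 0]] = [[-2, -4, 5]].

5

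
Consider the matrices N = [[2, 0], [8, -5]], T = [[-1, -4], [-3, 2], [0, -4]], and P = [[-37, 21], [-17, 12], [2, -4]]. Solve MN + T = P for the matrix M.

M = [[2, -5], [1, -2], [1, 0]]

MN = P − T = [[-36, 25], [-14, 10], [2, 0]].
Since N sits to the right of M, M = (P − T)N⁻¹.
det N = -10; the adjugate gives N⁻¹ = [[1/2, 0], [4/5, -1/5]].
M = (P − T)N⁻¹ = [[2, -5], [1, -2], [1, 0]].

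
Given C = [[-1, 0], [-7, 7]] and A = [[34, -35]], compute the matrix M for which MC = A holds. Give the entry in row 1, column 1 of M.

Since C sits to the right of M, M = AC⁻¹.
det C = -7, so C⁻¹ = [[-1, 0], [-1, 1/7]].
M = AC⁻¹ = [[34, -35]] · [[-1, 0], [-1, 1/7]] = [[1, -5]].

1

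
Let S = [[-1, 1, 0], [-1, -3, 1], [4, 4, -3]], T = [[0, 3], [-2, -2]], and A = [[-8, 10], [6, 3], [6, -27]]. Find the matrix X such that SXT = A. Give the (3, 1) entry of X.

Isolating X: multiply by S⁻¹ from the left and T⁻¹ from the right, so X = S⁻¹AT⁻¹.
S has determinant -4; S⁻¹ = [[-5/4, -3/4, -1/4], [-1/4, -3/4, -1/4], [-2, -2, -1]].
det T = 6, so T⁻¹ = [[-1/3, -1/2], [1/3, 0]].
S⁻¹A = [[4, -8], [-4, 2], [-2, 1]].
X = (S⁻¹A)T⁻¹ = [[-4, -2], [2, 2], [1, 1]].

1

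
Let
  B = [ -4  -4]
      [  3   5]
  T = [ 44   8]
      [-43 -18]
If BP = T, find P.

Left-multiplying both sides by B⁻¹ gives P = B⁻¹T.
det B = -8, so B⁻¹ = [[-5/8, -1/2], [3/8, 1/2]].
P = B⁻¹T = [[-5/8, -1/2], [3/8, 1/2]] · [[44, 8], [-43, -18]] = [[-6, 4], [-5, -6]].

P = [[-6, 4], [-5, -6]]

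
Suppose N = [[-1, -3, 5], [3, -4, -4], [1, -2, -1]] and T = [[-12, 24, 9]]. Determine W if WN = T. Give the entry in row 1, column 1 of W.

-2

N is on the right of W, so right-multiply by N⁻¹: W = TN⁻¹.
det N = -3; the adjugate gives N⁻¹ = [[4/3, 13/3, -32/3], [1/3, 4/3, -11/3], [2/3, 5/3, -13/3]].
W = TN⁻¹ = [[-12, 24, 9]] · [[4/3, 13/3, -32/3], [1/3, 4/3, -11/3], [2/3, 5/3, -13/3]] = [[-2, -5, 1]].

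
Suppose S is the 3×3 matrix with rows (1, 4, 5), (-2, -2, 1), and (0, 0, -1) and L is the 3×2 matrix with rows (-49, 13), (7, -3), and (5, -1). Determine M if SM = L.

Since S multiplies M on the left, M = S⁻¹L.
S has determinant -6; S⁻¹ = [[-1/3, -2/3, -7/3], [1/3, 1/6, 11/6], [0, 0, -1]].
M = S⁻¹L = [[-1/3, -2/3, -7/3], [1/3, 1/6, 11/6], [0, 0, -1]] · [[-49, 13], [7, -3], [5, -1]] = [[0, 0], [-6, 2], [-5, 1]].

M = [[0, 0], [-6, 2], [-5, 1]]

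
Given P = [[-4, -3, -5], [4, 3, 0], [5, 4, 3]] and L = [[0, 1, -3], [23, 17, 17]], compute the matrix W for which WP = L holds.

W = [[3, -2, 4], [-4, 3, -1]]

Right-multiplying both sides by P⁻¹ gives W = LP⁻¹.
det P = -5; the adjugate gives P⁻¹ = [[-9/5, 11/5, -3], [12/5, -13/5, 4], [-1/5, -1/5, 0]].
W = LP⁻¹ = [[0, 1, -3], [23, 17, 17]] · [[-9/5, 11/5, -3], [12/5, -13/5, 4], [-1/5, -1/5, 0]] = [[3, -2, 4], [-4, 3, -1]].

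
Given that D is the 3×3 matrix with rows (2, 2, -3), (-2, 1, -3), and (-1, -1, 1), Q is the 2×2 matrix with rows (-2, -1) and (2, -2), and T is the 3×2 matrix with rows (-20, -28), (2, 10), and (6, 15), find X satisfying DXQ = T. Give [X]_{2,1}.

Left-multiply by D⁻¹ and right-multiply by Q⁻¹: X = D⁻¹TQ⁻¹.
det D = -3, so D⁻¹ = [[2/3, -1/3, 1], [-5/3, 1/3, -4], [-1, 0, -2]].
Q has determinant 6; Q⁻¹ = [[-1/3, 1/6], [-1/3, -1/3]].
D⁻¹T = [[-8, -7], [10, -10], [8, -2]].
X = (D⁻¹T)Q⁻¹ = [[5, 1], [0, 5], [-2, 2]].

0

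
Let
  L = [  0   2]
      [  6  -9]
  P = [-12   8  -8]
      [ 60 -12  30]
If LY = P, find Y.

L is on the left of Y, so left-multiply by L⁻¹: Y = L⁻¹P.
L has determinant -12; L⁻¹ = [[3/4, 1/6], [1/2, 0]].
Y = L⁻¹P = [[3/4, 1/6], [1/2, 0]] · [[-12, 8, -8], [60, -12, 30]] = [[1, 4, -1], [-6, 4, -4]].

Y = [[1, 4, -1], [-6, 4, -4]]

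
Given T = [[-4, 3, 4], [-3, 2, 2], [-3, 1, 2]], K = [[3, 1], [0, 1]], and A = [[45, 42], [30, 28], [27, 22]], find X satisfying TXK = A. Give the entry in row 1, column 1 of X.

-2

X = T⁻¹AK⁻¹ (apply T⁻¹ on the left and K⁻¹ on the right).
det T = 4, so T⁻¹ = [[1/2, -1/2, -1/2], [0, 1, -1], [3/4, -5/4, 1/4]].
K has determinant 3; K⁻¹ = [[1/3, -1/3], [0, 1]].
T⁻¹A = [[-6, -4], [3, 6], [3, 2]].
X = (T⁻¹A)K⁻¹ = [[-2, -2], [1, 5], [1, 1]].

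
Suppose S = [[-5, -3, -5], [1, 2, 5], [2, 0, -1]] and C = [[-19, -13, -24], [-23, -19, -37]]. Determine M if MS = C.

M = [[3, -2, -1], [5, -2, 2]]

S is on the right of M, so right-multiply by S⁻¹: M = CS⁻¹.
det S = -3; the adjugate gives S⁻¹ = [[2/3, 1, 5/3], [-11/3, -5, -20/3], [4/3, 2, 7/3]].
M = CS⁻¹ = [[-19, -13, -24], [-23, -19, -37]] · [[2/3, 1, 5/3], [-11/3, -5, -20/3], [4/3, 2, 7/3]] = [[3, -2, -1], [5, -2, 2]].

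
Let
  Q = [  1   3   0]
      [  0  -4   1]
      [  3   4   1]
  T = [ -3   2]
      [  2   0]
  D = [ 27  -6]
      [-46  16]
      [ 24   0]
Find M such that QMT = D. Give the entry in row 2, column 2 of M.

Isolating M: multiply by Q⁻¹ from the left and T⁻¹ from the right, so M = Q⁻¹DT⁻¹.
Q has determinant 1; Q⁻¹ = [[-8, -3, 3], [3, 1, -1], [12, 5, -4]].
det T = -4, so T⁻¹ = [[0, 1/2], [1/2, 3/4]].
Q⁻¹D = [[-6, 0], [11, -2], [-2, 8]].
M = (Q⁻¹D)T⁻¹ = [[0, -3], [-1, 4], [4, 5]].

4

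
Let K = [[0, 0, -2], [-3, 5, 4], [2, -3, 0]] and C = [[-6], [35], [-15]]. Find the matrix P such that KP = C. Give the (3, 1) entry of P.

3

K is on the left of P, so left-multiply by K⁻¹: P = K⁻¹C.
det K = 2; the adjugate gives K⁻¹ = [[6, 3, 5], [4, 2, 3], [-1/2, 0, 0]].
P = K⁻¹C = [[6, 3, 5], [4, 2, 3], [-1/2, 0, 0]] · [[-6], [35], [-15]] = [[-6], [1], [3]].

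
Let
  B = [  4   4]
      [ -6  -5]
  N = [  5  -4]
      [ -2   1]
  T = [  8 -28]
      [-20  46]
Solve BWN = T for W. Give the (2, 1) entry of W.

0

W = B⁻¹TN⁻¹ (apply B⁻¹ on the left and N⁻¹ on the right).
det B = 4, so B⁻¹ = [[-5/4, -1], [3/2, 1]].
N has determinant -3; N⁻¹ = [[-1/3, -4/3], [-2/3, -5/3]].
B⁻¹T = [[10, -11], [-8, 4]].
W = (B⁻¹T)N⁻¹ = [[4, 5], [0, 4]].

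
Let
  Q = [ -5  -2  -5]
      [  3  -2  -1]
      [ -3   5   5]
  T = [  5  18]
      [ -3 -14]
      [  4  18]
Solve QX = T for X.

X = [[-3, -6], [-5, -4], [4, 4]]

Since Q multiplies X on the left, X = Q⁻¹T.
det Q = 4, so Q⁻¹ = [[-5/4, -15/4, -2], [-3, -10, -5], [9/4, 31/4, 4]].
X = Q⁻¹T = [[-5/4, -15/4, -2], [-3, -10, -5], [9/4, 31/4, 4]] · [[5, 18], [-3, -14], [4, 18]] = [[-3, -6], [-5, -4], [4, 4]].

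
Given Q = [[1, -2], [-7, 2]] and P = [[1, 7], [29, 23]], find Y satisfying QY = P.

Y = [[-5, -5], [-3, -6]]

Left-multiplying both sides by Q⁻¹ gives Y = Q⁻¹P.
Q has determinant -12; Q⁻¹ = [[-1/6, -1/6], [-7/12, -1/12]].
Y = Q⁻¹P = [[-1/6, -1/6], [-7/12, -1/12]] · [[1, 7], [29, 23]] = [[-5, -5], [-3, -6]].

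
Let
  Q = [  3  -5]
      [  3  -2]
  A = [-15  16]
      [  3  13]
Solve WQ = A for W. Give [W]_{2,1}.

-5

Q is on the right of W, so right-multiply by Q⁻¹: W = AQ⁻¹.
Q has determinant 9; Q⁻¹ = [[-2/9, 5/9], [-1/3, 1/3]].
W = AQ⁻¹ = [[-15, 16], [3, 13]] · [[-2/9, 5/9], [-1/3, 1/3]] = [[-2, -3], [-5, 6]].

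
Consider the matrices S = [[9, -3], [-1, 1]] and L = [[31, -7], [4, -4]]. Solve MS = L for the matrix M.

M = [[4, 5], [0, -4]]

Since S sits to the right of M, M = LS⁻¹.
S has determinant 6; S⁻¹ = [[1/6, 1/2], [1/6, 3/2]].
M = LS⁻¹ = [[31, -7], [4, -4]] · [[1/6, 1/2], [1/6, 3/2]] = [[4, 5], [0, -4]].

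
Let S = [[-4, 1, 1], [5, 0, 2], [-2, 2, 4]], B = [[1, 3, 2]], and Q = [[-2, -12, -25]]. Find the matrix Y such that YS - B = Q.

YS = Q + B = [[-1, -9, -23]].
Since S sits to the right of Y, Y = (Q + B)S⁻¹.
det S = 2, so S⁻¹ = [[-2, -1, 1], [-12, -7, 13/2], [5, 3, -5/2]].
Y = (Q + B)S⁻¹ = [[-5, -5, -2]].

Y = [[-5, -5, -2]]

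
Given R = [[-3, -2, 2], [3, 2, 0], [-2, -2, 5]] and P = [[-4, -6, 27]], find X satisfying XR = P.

X = [[1, 3, 5]]

R is on the right of X, so right-multiply by R⁻¹: X = PR⁻¹.
R has determinant -4; R⁻¹ = [[-5/2, -3/2, 1], [15/4, 11/4, -3/2], [1/2, 1/2, 0]].
X = PR⁻¹ = [[-4, -6, 27]] · [[-5/2, -3/2, 1], [15/4, 11/4, -3/2], [1/2, 1/2, 0]] = [[1, 3, 5]].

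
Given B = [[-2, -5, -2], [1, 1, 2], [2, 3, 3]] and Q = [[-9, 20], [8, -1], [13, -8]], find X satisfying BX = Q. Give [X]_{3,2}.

Since B multiplies X on the left, X = B⁻¹Q.
det B = -1; the adjugate gives B⁻¹ = [[3, -9, 8], [-1, 2, -2], [-1, 4, -3]].
X = B⁻¹Q = [[3, -9, 8], [-1, 2, -2], [-1, 4, -3]] · [[-9, 20], [8, -1], [13, -8]] = [[5, 5], [-1, -6], [2, 0]].

0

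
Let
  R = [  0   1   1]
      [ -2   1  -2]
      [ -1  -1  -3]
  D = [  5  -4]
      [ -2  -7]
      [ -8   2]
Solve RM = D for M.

M = [[5, 0], [6, -5], [-1, 1]]

R is on the left of M, so left-multiply by R⁻¹: M = R⁻¹D.
det R = -1, so R⁻¹ = [[5, -2, 3], [4, -1, 2], [-3, 1, -2]].
M = R⁻¹D = [[5, -2, 3], [4, -1, 2], [-3, 1, -2]] · [[5, -4], [-2, -7], [-8, 2]] = [[5, 0], [6, -5], [-1, 1]].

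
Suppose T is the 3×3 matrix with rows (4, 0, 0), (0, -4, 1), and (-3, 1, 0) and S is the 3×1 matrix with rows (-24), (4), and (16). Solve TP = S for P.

P = [[-6], [-2], [-4]]

Left-multiplying both sides by T⁻¹ gives P = T⁻¹S.
det T = -4, so T⁻¹ = [[1/4, 0, 0], [3/4, 0, 1], [3, 1, 4]].
P = T⁻¹S = [[1/4, 0, 0], [3/4, 0, 1], [3, 1, 4]] · [[-24], [4], [16]] = [[-6], [-2], [-4]].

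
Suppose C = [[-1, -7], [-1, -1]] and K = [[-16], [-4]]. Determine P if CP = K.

P = [[2], [2]]

Left-multiplying both sides by C⁻¹ gives P = C⁻¹K.
det C = -6; the adjugate gives C⁻¹ = [[1/6, -7/6], [-1/6, 1/6]].
P = C⁻¹K = [[1/6, -7/6], [-1/6, 1/6]] · [[-16], [-4]] = [[2], [2]].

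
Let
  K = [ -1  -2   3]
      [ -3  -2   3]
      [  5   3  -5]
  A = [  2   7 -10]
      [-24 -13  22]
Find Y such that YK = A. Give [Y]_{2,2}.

0

K is on the right of Y, so right-multiply by K⁻¹: Y = AK⁻¹.
K has determinant 2; K⁻¹ = [[1/2, -1/2, 0], [0, -5, -3], [1/2, -7/2, -2]].
Y = AK⁻¹ = [[2, 7, -10], [-24, -13, 22]] · [[1/2, -1/2, 0], [0, -5, -3], [1/2, -7/2, -2]] = [[-4, -1, -1], [-1, 0, -5]].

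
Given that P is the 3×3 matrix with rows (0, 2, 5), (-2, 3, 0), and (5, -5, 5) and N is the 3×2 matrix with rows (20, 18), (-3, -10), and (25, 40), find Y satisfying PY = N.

Y = [[-6, -4], [-5, -6], [6, 6]]

P is on the left of Y, so left-multiply by P⁻¹: Y = P⁻¹N.
P has determinant -5; P⁻¹ = [[-3, 7, 3], [-2, 5, 2], [1, -2, -4/5]].
Y = P⁻¹N = [[-3, 7, 3], [-2, 5, 2], [1, -2, -4/5]] · [[20, 18], [-3, -10], [25, 40]] = [[-6, -4], [-5, -6], [6, 6]].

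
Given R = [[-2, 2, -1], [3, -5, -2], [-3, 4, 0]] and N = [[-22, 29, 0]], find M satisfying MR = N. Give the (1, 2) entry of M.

-1

Since R sits to the right of M, M = NR⁻¹.
R has determinant -1; R⁻¹ = [[-8, 4, 9], [-6, 3, 7], [3, -2, -4]].
M = NR⁻¹ = [[-22, 29, 0]] · [[-8, 4, 9], [-6, 3, 7], [3, -2, -4]] = [[2, -1, 5]].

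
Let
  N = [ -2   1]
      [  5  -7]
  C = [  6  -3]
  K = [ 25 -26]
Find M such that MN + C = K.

MN = K − C = [[19, -23]].
Since N sits to the right of M, M = (K − C)N⁻¹.
det N = 9, so N⁻¹ = [[-7/9, -1/9], [-5/9, -2/9]].
M = (K − C)N⁻¹ = [[-2, 3]].

M = [[-2, 3]]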